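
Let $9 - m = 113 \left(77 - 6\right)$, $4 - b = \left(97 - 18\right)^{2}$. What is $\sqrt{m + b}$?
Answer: $i \sqrt{14251} \approx 119.38 i$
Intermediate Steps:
$b = -6237$ ($b = 4 - \left(97 - 18\right)^{2} = 4 - 79^{2} = 4 - 6241 = -6237$)
$m = -8014$ ($m = 9 - 113 \left(77 - 6\right) = 9 - 113 \cdot 71 = 9 - 8023 = -8014$)
$\sqrt{m + b} = \sqrt{-8014 - 6237} = \sqrt{-14251} = i \sqrt{14251}$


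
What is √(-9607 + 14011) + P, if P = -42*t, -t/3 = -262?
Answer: -33012 + 2*√1101 ≈ -32946.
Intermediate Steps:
t = 786 (t = -3*(-262) = 786)
P = -33012 (P = -42*786 = -33012)
√(-9607 + 14011) + P = √(-9607 + 14011) - 33012 = √4404 - 33012 = 2*√1101 - 33012 = -33012 + 2*√1101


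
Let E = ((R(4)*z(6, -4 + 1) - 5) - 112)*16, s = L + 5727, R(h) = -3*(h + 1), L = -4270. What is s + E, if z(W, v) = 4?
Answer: -1375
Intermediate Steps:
R(h) = -3 - 3*h (R(h) = -3*(1 + h) = -3 - 3*h)
s = 1457 (s = -4270 + 5727 = 1457)
E = -2832 (E = (((-3 - 3*4)*4 - 5) - 112)*16 = (((-3 - 12)*4 - 5) - 112)*16 = ((-15*4 - 5) - 112)*16 = ((-60 - 5) - 112)*16 = (-65 - 112)*16 = -177*16 = -2832)
s + E = 1457 - 2832 = -1375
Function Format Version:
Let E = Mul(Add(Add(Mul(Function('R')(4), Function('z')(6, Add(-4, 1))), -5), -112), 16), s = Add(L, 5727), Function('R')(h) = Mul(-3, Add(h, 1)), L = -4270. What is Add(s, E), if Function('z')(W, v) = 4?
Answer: -1375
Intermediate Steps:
Function('R')(h) = Add(-3, Mul(-3, h)) (Function('R')(h) = Mul(-3, Add(1, h)) = Add(-3, Mul(-3, h)))
s = 1457 (s = Add(-4270, 5727) = 1457)
E = -2832 (E = Mul(Add(Add(Mul(Add(-3, Mul(-3, 4)), 4), -5), -112), 16) = Mul(Add(Add(Mul(Add(-3, -12), 4), -5), -112), 16) = Mul(Add(Add(Mul(-15, 4), -5), -112), 16) = Mul(Add(Add(-60, -5), -112), 16) = Mul(Add(-65, -112), 16) = Mul(-177, 16) = -2832)
Add(s, E) = Add(1457, -2832) = -1375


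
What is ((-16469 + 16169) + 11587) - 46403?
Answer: -35116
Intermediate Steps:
((-16469 + 16169) + 11587) - 46403 = (-300 + 11587) - 46403 = 11287 - 46403 = -35116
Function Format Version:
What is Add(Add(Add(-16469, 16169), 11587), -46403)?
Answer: -35116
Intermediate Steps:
Add(Add(Add(-16469, 16169), 11587), -46403) = Add(Add(-300, 11587), -46403) = Add(11287, -46403) = -35116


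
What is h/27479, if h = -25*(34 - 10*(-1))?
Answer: -1100/27479 ≈ -0.040031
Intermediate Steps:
h = -1100 (h = -25*(34 + 10) = -25*44 = -1100)
h/27479 = -1100/27479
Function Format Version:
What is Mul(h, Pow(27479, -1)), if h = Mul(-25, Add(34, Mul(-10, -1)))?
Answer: Rational(-1100, 27479) ≈ -0.040031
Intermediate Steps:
h = -1100 (h = Mul(-25, Add(34, 10)) = Mul(-25, 44) = -1100)
Mul(h, Pow(27479, -1)) = Mul(-1100, Pow(27479, -1)) = Mul(-1100, Rational(1, 27479)) = Rational(-1100, 27479)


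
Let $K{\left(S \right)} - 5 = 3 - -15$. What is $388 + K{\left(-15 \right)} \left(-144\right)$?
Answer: $-2924$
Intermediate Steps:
$K{\left(S \right)} = 23$ ($K{\left(S \right)} = 5 + \left(3 - -15\right) = 5 + \left(3 + 15\right) = 5 + 18 = 23$)
$388 + K{\left(-15 \right)} \left(-144\right) = 388 + 23 \left(-144\right) = 388 - 3312 = -2924$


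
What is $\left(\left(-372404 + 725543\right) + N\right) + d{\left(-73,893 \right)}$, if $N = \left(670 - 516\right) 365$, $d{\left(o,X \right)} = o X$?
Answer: $344160$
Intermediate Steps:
$d{\left(o,X \right)} = X o$
$N = 56210$ ($N = 154 \cdot 365 = 56210$)
$\left(\left(-372404 + 725543\right) + N\right) + d{\left(-73,893 \right)} = \left(\left(-372404 + 725543\right) + 56210\right) + 893 \left(-73\right) = \left(353139 + 56210\right) - 65189 = 409349 - 65189 = 344160$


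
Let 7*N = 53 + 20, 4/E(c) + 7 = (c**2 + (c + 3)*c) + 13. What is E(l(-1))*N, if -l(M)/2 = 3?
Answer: 73/105 ≈ 0.69524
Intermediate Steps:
l(M) = -6 (l(M) = -2*3 = -6)
E(c) = 4/(6 + c**2 + c*(3 + c)) (E(c) = 4/(-7 + ((c**2 + (c + 3)*c) + 13)) = 4/(-7 + ((c**2 + (3 + c)*c) + 13)) = 4/(-7 + ((c**2 + c*(3 + c)) + 13)) = 4/(-7 + (13 + c**2 + c*(3 + c))) = 4/(6 + c**2 + c*(3 + c)))
N = 73/7 (N = (53 + 20)/7 = (1/7)*73 = 73/7 ≈ 10.429)
E(l(-1))*N = (4/(6 + 2*(-6)**2 + 3*(-6)))*(73/7) = (4/(6 + 2*36 - 18))*(73/7) = (4/(6 + 72 - 18))*(73/7) = (4/60)*(73/7) = (4*(1/60))*(73/7) = (1/15)*(73/7) = 73/105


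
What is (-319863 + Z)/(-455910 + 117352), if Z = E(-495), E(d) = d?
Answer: 160179/169279 ≈ 0.94624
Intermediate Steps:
Z = -495
(-319863 + Z)/(-455910 + 117352) = (-319863 - 495)/(-455910 + 117352) = -320358/(-338558) = -320358*(-1/338558) = 160179/169279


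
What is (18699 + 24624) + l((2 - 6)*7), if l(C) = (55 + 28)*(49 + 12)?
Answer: 48386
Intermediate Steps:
l(C) = 5063 (l(C) = 83*61 = 5063)
(18699 + 24624) + l((2 - 6)*7) = (18699 + 24624) + 5063 = 43323 + 5063 = 48386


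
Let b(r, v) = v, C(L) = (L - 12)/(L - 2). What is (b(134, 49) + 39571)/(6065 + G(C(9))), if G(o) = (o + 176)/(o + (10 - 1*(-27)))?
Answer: 10142720/1553869 ≈ 6.5274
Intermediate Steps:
C(L) = (-12 + L)/(-2 + L)
G(o) = (176 + o)/(37 + o) (G(o) = (176 + o)/(o + (10 + 27)) = (176 + o)/(o + 37) = (176 + o)/(37 + o))
(b(134, 49) + 39571)/(6065 + G(C(9))) = (49 + 39571)/(6065 + (176 + (-12 + 9)/(-2 + 9))/(37 + (-12 + 9)/(-2 + 9))) = 39620/(6065 + (176 - 3/7)/(37 - 3/7)) = 39620/(6065 + (1229/7)/(256/7)) = 39620/(6065 + (7/256)*(1229/7)) = 39620/(6065 + 1229/256) = 39620/(1553869/256) = 39620*(256/1553869) = 10142720/1553869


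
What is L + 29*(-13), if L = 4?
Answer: -373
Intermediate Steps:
L + 29*(-13) = 4 + 29*(-13) = 4 - 377 = -373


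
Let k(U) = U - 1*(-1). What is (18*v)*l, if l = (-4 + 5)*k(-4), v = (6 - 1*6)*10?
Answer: 0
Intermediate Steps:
k(U) = 1 + U (k(U) = U + 1 = 1 + U)
v = 0 (v = (6 - 6)*10 = 0*10 = 0)
l = -3 (l = (-4 + 5)*(1 - 4) = 1*(-3) = -3)
(18*v)*l = (18*0)*(-3) = 0*(-3) = 0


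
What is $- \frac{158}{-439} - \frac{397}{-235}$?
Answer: $\frac{211413}{103165} \approx 2.0493$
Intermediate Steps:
$- \frac{158}{-439} - \frac{397}{-235} = \left(-158\right) \left(- \frac{1}{439}\right) - - \frac{397}{235} = \frac{158}{439} + \frac{397}{235} = \frac{211413}{103165}$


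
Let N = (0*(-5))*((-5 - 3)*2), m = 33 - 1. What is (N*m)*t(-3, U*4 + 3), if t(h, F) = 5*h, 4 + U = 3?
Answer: 0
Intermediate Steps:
U = -1 (U = -4 + 3 = -1)
m = 32
N = 0 (N = 0*(-8*2) = 0*(-16) = 0)
(N*m)*t(-3, U*4 + 3) = (0*32)*(5*(-3)) = 0*(-15) = 0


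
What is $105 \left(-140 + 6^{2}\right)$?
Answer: $-10920$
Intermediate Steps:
$105 \left(-140 + 6^{2}\right) = 105 \left(-140 + 36\right) = 105 \left(-104\right) = -10920$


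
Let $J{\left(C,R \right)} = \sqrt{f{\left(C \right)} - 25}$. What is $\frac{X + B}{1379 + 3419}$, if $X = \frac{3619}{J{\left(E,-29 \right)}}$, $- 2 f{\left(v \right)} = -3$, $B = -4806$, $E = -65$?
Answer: $- \frac{2403}{2399} - \frac{77 i \sqrt{94}}{4798} \approx -1.0017 - 0.15559 i$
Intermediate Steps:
$f{\left(v \right)} = \frac{3}{2}$ ($f{\left(v \right)} = \left(- \frac{1}{2}\right) \left(-3\right) = \frac{3}{2}$)
$J{\left(C,R \right)} = \frac{i \sqrt{94}}{2}$ ($J{\left(C,R \right)} = \sqrt{\frac{3}{2} - 25} = \sqrt{- \frac{47}{2}} = \frac{i \sqrt{94}}{2}$)
$X = - 77 i \sqrt{94}$ ($X = \frac{3619}{\frac{1}{2} i \sqrt{94}} = 3619 \left(- \frac{i \sqrt{94}}{47}\right) = - 77 i \sqrt{94} \approx - 746.54 i$)
$\frac{X + B}{1379 + 3419} = \frac{- 77 i \sqrt{94} - 4806}{1379 + 3419} = \frac{-4806 - 77 i \sqrt{94}}{4798} = \left(-4806 - 77 i \sqrt{94}\right) \frac{1}{4798} = - \frac{2403}{2399} - \frac{77 i \sqrt{94}}{4798}$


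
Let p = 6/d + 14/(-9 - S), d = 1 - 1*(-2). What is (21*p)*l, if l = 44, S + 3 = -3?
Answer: -2464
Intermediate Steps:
S = -6 (S = -3 - 3 = -6)
d = 3 (d = 1 + 2 = 3)
p = -8/3 (p = 6/3 + 14/(-9 - 1*(-6)) = 6*(⅓) + 14/(-9 + 6) = 2 + 14/(-3) = 2 + 14*(-⅓) = 2 - 14/3 = -8/3 ≈ -2.6667)
(21*p)*l = (21*(-8/3))*44 = -56*44 = -2464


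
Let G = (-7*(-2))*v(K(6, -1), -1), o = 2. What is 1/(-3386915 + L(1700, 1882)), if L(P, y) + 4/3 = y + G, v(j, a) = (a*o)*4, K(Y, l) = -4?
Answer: -3/10155439 ≈ -2.9541e-7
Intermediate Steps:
v(j, a) = 8*a (v(j, a) = (a*2)*4 = (2*a)*4 = 8*a)
G = -112 (G = (-7*(-2))*(8*(-1)) = 14*(-8) = -112)
L(P, y) = -340/3 + y (L(P, y) = -4/3 + (y - 112) = -4/3 + (-112 + y) = -340/3 + y)
1/(-3386915 + L(1700, 1882)) = 1/(-3386915 + (-340/3 + 1882)) = 1/(-3386915 + 5306/3) = 1/(-10155439/3) = -3/10155439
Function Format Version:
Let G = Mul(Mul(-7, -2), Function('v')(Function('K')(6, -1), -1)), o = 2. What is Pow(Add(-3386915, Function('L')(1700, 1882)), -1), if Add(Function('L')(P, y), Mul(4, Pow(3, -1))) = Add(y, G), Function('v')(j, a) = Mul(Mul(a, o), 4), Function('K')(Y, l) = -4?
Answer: Rational(-3, 10155439) ≈ -2.9541e-7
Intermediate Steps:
Function('v')(j, a) = Mul(8, a) (Function('v')(j, a) = Mul(Mul(a, 2), 4) = Mul(Mul(2, a), 4) = Mul(8, a))
G = -112 (G = Mul(Mul(-7, -2), Mul(8, -1)) = Mul(14, -8) = -112)
Function('L')(P, y) = Add(Rational(-340, 3), y) (Function('L')(P, y) = Add(Rational(-4, 3), Add(y, -112)) = Add(Rational(-4, 3), Add(-112, y)) = Add(Rational(-340, 3), y))
Pow(Add(-3386915, Function('L')(1700, 1882)), -1) = Pow(Add(-3386915, Add(Rational(-340, 3), 1882)), -1) = Pow(Add(-3386915, Rational(5306, 3)), -1) = Pow(Rational(-10155439, 3), -1) = Rational(-3, 10155439)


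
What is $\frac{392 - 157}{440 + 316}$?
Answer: $\frac{235}{756} \approx 0.31085$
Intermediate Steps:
$\frac{392 - 157}{440 + 316} = \frac{235}{756}$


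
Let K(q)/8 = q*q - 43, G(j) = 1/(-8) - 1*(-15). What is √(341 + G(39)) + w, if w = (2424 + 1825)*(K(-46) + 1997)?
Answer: 78950669 + √5694/4 ≈ 7.8951e+7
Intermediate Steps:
G(j) = 119/8 (G(j) = -⅛ + 15 = 119/8)
K(q) = -344 + 8*q² (K(q) = 8*(q*q - 43) = 8*(q² - 43) = 8*(-43 + q²) = -344 + 8*q²)
w = 78950669 (w = (2424 + 1825)*((-344 + 8*(-46)²) + 1997) = 4249*((-344 + 8*2116) + 1997) = 4249*((-344 + 16928) + 1997) = 4249*(16584 + 1997) = 4249*18581 = 78950669)
√(341 + G(39)) + w = √(341 + 119/8) + 78950669 = √(2847/8) + 78950669 = √5694/4 + 78950669 = 78950669 + √5694/4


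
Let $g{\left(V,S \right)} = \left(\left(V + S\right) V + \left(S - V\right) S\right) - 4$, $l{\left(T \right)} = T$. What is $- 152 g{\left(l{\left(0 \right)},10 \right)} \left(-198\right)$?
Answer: $2889216$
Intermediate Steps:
$g{\left(V,S \right)} = -4 + S \left(S - V\right) + V \left(S + V\right)$ ($g{\left(V,S \right)} = \left(\left(S + V\right) V + S \left(S - V\right)\right) - 4 = \left(V \left(S + V\right) + S \left(S - V\right)\right) - 4 = \left(S \left(S - V\right) + V \left(S + V\right)\right) - 4 = -4 + S \left(S - V\right) + V \left(S + V\right)$)
$- 152 g{\left(l{\left(0 \right)},10 \right)} \left(-198\right) = - 152 \left(-4 + 10^{2} + 0^{2}\right) \left(-198\right) = - 152 \left(-4 + 100 + 0\right) \left(-198\right) = \left(-152\right) 96 \left(-198\right) = \left(-14592\right) \left(-198\right) = 2889216$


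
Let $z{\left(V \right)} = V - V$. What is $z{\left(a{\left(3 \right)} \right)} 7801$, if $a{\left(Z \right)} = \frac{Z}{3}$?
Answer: $0$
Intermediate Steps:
$a{\left(Z \right)} = \frac{Z}{3}$ ($a{\left(Z \right)} = Z \frac{1}{3} = \frac{Z}{3}$)
$z{\left(V \right)} = 0$
$z{\left(a{\left(3 \right)} \right)} 7801 = 0 \cdot 7801 = 0$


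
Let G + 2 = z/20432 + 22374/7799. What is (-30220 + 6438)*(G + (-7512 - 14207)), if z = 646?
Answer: 1870541371526443/3621572 ≈ 5.1650e+8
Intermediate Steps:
G = 6522063/7243144 (G = -2 + (646/20432 + 22374/7799) = -2 + (646*(1/20432) + 22374*(1/7799)) = -2 + (323/10216 + 2034/709) = -2 + 21008351/7243144 = 6522063/7243144 ≈ 0.90045)
(-30220 + 6438)*(G + (-7512 - 14207)) = (-30220 + 6438)*(6522063/7243144 + (-7512 - 14207)) = -23782*(6522063/7243144 - 21719) = -23782*(-157307322473/7243144) = 1870541371526443/3621572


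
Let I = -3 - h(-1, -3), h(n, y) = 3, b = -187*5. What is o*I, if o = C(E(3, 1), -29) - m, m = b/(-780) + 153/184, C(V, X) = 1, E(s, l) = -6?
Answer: 7393/1196 ≈ 6.1814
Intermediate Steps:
b = -935
I = -6 (I = -3 - 1*3 = -3 - 3 = -6)
m = 14569/7176 (m = -935/(-780) + 153/184 = -935*(-1/780) + 153*(1/184) = 187/156 + 153/184 = 14569/7176 ≈ 2.0302)
o = -7393/7176 (o = 1 - 1*14569/7176 = 1 - 14569/7176 = -7393/7176 ≈ -1.0302)
o*I = -7393/7176*(-6) = 7393/1196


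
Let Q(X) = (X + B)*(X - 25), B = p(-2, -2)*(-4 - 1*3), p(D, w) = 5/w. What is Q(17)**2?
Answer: 76176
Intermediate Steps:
B = 35/2 (B = (5/(-2))*(-4 - 1*3) = (5*(-1/2))*(-4 - 3) = -5/2*(-7) = 35/2 ≈ 17.500)
Q(X) = (-25 + X)*(35/2 + X) (Q(X) = (X + 35/2)*(X - 25) = (35/2 + X)*(-25 + X) = (-25 + X)*(35/2 + X))
Q(17)**2 = (-875/2 + 17**2 - 15/2*17)**2 = (-875/2 + 289 - 255/2)**2 = (-276)**2 = 76176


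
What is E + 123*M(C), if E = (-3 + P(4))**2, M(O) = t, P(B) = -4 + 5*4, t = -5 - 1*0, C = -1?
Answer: -446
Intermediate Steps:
t = -5 (t = -5 + 0 = -5)
P(B) = 16 (P(B) = -4 + 20 = 16)
M(O) = -5
E = 169 (E = (-3 + 16)**2 = 13**2 = 169)
E + 123*M(C) = 169 + 123*(-5) = 169 - 615 = -446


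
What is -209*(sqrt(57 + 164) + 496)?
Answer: -103664 - 209*sqrt(221) ≈ -1.0677e+5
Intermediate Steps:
-209*(sqrt(57 + 164) + 496) = -209*(sqrt(221) + 496) = -209*(496 + sqrt(221)) = -103664 - 209*sqrt(221)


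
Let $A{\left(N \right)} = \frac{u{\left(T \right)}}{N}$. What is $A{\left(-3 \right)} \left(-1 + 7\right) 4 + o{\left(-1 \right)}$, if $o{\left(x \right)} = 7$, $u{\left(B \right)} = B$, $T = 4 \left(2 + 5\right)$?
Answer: $-217$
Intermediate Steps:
$T = 28$ ($T = 4 \cdot 7 = 28$)
$A{\left(N \right)} = \frac{28}{N}$
$A{\left(-3 \right)} \left(-1 + 7\right) 4 + o{\left(-1 \right)} = \frac{28}{-3} \left(-1 + 7\right) 4 + 7 = 28 \left(- \frac{1}{3}\right) 6 \cdot 4 + 7 = \left(- \frac{28}{3}\right) 24 + 7 = -224 + 7 = -217$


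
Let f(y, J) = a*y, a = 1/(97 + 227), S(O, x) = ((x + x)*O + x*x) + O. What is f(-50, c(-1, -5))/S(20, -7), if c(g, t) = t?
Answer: 25/34182 ≈ 0.00073138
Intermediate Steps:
S(O, x) = O + x² + 2*O*x (S(O, x) = ((2*x)*O + x²) + O = (2*O*x + x²) + O = (x² + 2*O*x) + O = O + x² + 2*O*x)
a = 1/324 ≈ 0.0030864
f(y, J) = y/324
f(-50, c(-1, -5))/S(20, -7) = ((1/324)*(-50))/(20 + (-7)² + 2*20*(-7)) = -25/(162*(20 + 49 - 280)) = -25/162/(-211) = -25/162*(-1/211) = 25/34182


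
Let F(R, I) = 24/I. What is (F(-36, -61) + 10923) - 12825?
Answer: -116046/61 ≈ -1902.4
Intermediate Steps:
(F(-36, -61) + 10923) - 12825 = (24/(-61) + 10923) - 12825 = (24*(-1/61) + 10923) - 12825 = (-24/61 + 10923) - 12825 = 666279/61 - 12825 = -116046/61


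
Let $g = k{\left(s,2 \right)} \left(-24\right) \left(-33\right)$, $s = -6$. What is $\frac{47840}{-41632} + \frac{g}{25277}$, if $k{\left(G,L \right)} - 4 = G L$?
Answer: $- \frac{46032251}{32885377} \approx -1.3998$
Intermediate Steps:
$k{\left(G,L \right)} = 4 + G L$
$g = -6336$ ($g = \left(4 - 12\right) \left(-24\right) \left(-33\right) = \left(-8\right) \left(-24\right) \left(-33\right) = 192 \left(-33\right) = -6336$)
$\frac{47840}{-41632} + \frac{g}{25277} = \frac{47840}{-41632} - \frac{6336}{25277} = 47840 \left(- \frac{1}{41632}\right) - \frac{6336}{25277} = - \frac{1495}{1301} - \frac{6336}{25277} = - \frac{46032251}{32885377}$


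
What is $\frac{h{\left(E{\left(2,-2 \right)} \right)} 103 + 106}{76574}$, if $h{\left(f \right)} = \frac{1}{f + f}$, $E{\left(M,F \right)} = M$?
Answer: $\frac{527}{306296} \approx 0.0017206$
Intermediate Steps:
$h{\left(f \right)} = \frac{1}{2 f}$
$\frac{h{\left(E{\left(2,-2 \right)} \right)} 103 + 106}{76574} = \frac{\frac{1}{2 \cdot 2} \cdot 103 + 106}{76574} = \left(\frac{1}{2} \cdot \frac{1}{2} \cdot 103 + 106\right) \frac{1}{76574} = \left(\frac{1}{4} \cdot 103 + 106\right) \frac{1}{76574} = \left(\frac{103}{4} + 106\right) \frac{1}{76574} = \frac{527}{4} \cdot \frac{1}{76574} = \frac{527}{306296}$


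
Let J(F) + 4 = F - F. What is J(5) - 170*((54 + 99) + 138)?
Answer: -49474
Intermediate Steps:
J(F) = -4 (J(F) = -4 + (F - F) = -4 + 0 = -4)
J(5) - 170*((54 + 99) + 138) = -4 - 170*((54 + 99) + 138) = -4 - 170*(153 + 138) = -4 - 170*291 = -4 - 49470 = -49474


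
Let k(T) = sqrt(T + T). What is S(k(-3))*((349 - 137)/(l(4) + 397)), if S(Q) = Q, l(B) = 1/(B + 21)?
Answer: 2650*I*sqrt(6)/4963 ≈ 1.3079*I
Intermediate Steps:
l(B) = 1/(21 + B)
k(T) = sqrt(2)*sqrt(T) (k(T) = sqrt(2*T) = sqrt(2)*sqrt(T))
S(k(-3))*((349 - 137)/(l(4) + 397)) = (sqrt(2)*sqrt(-3))*((349 - 137)/(1/(21 + 4) + 397)) = (sqrt(2)*(I*sqrt(3)))*(212/(1/25 + 397)) = (I*sqrt(6))*(212/(1/25 + 397)) = (I*sqrt(6))*(212/(9926/25)) = (I*sqrt(6))*(212*(25/9926)) = (I*sqrt(6))*(2650/4963) = 2650*I*sqrt(6)/4963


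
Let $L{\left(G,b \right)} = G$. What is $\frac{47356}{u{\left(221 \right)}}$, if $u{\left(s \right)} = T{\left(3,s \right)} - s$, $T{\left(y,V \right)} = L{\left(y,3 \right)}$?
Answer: $- \frac{23678}{109} \approx -217.23$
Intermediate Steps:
$T{\left(y,V \right)} = y$
$u{\left(s \right)} = 3 - s$
$\frac{47356}{u{\left(221 \right)}} = \frac{47356}{3 - 221} = \frac{47356}{-218} = 47356 \left(- \frac{1}{218}\right) = - \frac{23678}{109}$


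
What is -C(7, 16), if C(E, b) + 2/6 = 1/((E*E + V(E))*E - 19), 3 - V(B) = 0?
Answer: 38/115 ≈ 0.33043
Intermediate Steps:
V(B) = 3 (V(B) = 3 - 1*0 = 3 + 0 = 3)
C(E, b) = -1/3 + 1/(-19 + E*(3 + E**2)) (C(E, b) = -1/3 + 1/((E*E + 3)*E - 19) = -1/3 + 1/((E**2 + 3)*E - 19) = -1/3 + 1/((3 + E**2)*E - 19) = -1/3 + 1/(E*(3 + E**2) - 19) = -1/3 + 1/(-19 + E*(3 + E**2)))
-C(7, 16) = -(22 - 1*7**3 - 3*7)/(3*(-19 + 7**3 + 3*7)) = -(22 - 1*343 - 21)/(3*(-19 + 343 + 21)) = -(22 - 343 - 21)/(3*345) = -(-342)/(3*345) = -1*(-38/115) = 38/115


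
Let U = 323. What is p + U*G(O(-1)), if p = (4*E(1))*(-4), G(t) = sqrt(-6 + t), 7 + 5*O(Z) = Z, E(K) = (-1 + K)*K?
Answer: 323*I*sqrt(190)/5 ≈ 890.45*I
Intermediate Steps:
E(K) = K*(-1 + K)
O(Z) = -7/5 + Z/5
p = 0 (p = (4*(1*(-1 + 1)))*(-4) = (4*(1*0))*(-4) = (4*0)*(-4) = 0*(-4) = 0)
p + U*G(O(-1)) = 0 + 323*sqrt(-6 + (-7/5 + (1/5)*(-1))) = 0 + 323*sqrt(-6 + (-7/5 - 1/5)) = 0 + 323*sqrt(-6 - 8/5) = 0 + 323*sqrt(-38/5) = 0 + 323*(I*sqrt(190)/5) = 0 + 323*I*sqrt(190)/5 = 323*I*sqrt(190)/5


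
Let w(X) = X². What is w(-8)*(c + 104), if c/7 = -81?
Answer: -29632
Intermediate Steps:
c = -567 (c = 7*(-81) = -567)
w(-8)*(c + 104) = (-8)²*(-567 + 104) = 64*(-463) = -29632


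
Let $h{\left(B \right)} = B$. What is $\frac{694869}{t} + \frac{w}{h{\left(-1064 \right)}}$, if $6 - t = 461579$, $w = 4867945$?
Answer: $- \frac{321093045443}{70159096} \approx -4576.6$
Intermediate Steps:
$t = -461573$ ($t = 6 - 461579 = -461573$)
$\frac{694869}{t} + \frac{w}{h{\left(-1064 \right)}} = \frac{694869}{-461573} + \frac{4867945}{-1064} = 694869 \left(- \frac{1}{461573}\right) + 4867945 \left(- \frac{1}{1064}\right) = - \frac{99267}{65939} - \frac{4867945}{1064} = - \frac{321093045443}{70159096}$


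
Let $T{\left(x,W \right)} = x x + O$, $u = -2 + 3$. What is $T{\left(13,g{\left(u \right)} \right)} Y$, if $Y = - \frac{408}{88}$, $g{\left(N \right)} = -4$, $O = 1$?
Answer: $- \frac{8670}{11} \approx -788.18$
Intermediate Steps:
$u = 1$
$T{\left(x,W \right)} = 1 + x^{2}$ ($T{\left(x,W \right)} = x x + 1 = x^{2} + 1 = 1 + x^{2}$)
$Y = - \frac{51}{11}$ ($Y = \left(-408\right) \frac{1}{88} = - \frac{51}{11} \approx -4.6364$)
$T{\left(13,g{\left(u \right)} \right)} Y = \left(1 + 13^{2}\right) \left(- \frac{51}{11}\right) = \left(1 + 169\right) \left(- \frac{51}{11}\right) = 170 \left(- \frac{51}{11}\right) = - \frac{8670}{11}$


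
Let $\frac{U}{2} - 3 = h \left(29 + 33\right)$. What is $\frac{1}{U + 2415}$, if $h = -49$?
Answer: $- \frac{1}{3655} \approx -0.0002736$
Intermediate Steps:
$U = -6070$ ($U = 6 + 2 \left(- 49 \left(29 + 33\right)\right) = 6 + 2 \left(\left(-49\right) 62\right) = 6 + 2 \left(-3038\right) = 6 - 6076 = -6070$)
$\frac{1}{U + 2415} = \frac{1}{-6070 + 2415} = \frac{1}{-3655} = - \frac{1}{3655}$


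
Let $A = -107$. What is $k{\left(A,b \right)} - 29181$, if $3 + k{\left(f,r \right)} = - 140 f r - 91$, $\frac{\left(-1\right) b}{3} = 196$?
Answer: $-8837515$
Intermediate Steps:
$b = -588$ ($b = \left(-3\right) 196 = -588$)
$k{\left(f,r \right)} = -94 - 140 f r$ ($k{\left(f,r \right)} = -3 + \left(- 140 f r - 91\right) = -3 - \left(91 + 140 f r\right) = -94 - 140 f r$)
$k{\left(A,b \right)} - 29181 = \left(-94 - \left(-14980\right) \left(-588\right)\right) - 29181 = \left(-94 - 8808240\right) - 29181 = -8808334 - 29181 = -8837515$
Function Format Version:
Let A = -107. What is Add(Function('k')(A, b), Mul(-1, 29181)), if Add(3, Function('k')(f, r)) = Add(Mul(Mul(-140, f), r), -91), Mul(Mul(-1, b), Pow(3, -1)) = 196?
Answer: -8837515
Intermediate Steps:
b = -588 (b = Mul(-3, 196) = -588)
Function('k')(f, r) = Add(-94, Mul(-140, f, r)) (Function('k')(f, r) = Add(-3, Add(Mul(Mul(-140, f), r), -91)) = Add(-3, Add(Mul(-140, f, r), -91)) = Add(-3, Add(-91, Mul(-140, f, r))) = Add(-94, Mul(-140, f, r)))
Add(Function('k')(A, b), Mul(-1, 29181)) = Add(Add(-94, Mul(-140, -107, -588)), Mul(-1, 29181)) = Add(Add(-94, -8808240), -29181) = Add(-8808334, -29181) = -8837515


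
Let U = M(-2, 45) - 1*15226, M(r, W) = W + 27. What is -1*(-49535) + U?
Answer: 34381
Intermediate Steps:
M(r, W) = 27 + W
U = -15154 (U = (27 + 45) - 1*15226 = 72 - 15226 = -15154)
-1*(-49535) + U = -1*(-49535) - 15154 = 49535 - 15154 = 34381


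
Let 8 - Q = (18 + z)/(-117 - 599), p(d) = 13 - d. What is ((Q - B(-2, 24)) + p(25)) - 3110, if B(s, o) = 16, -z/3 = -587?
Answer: -2239301/716 ≈ -3127.5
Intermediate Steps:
z = 1761 (z = -3*(-587) = 1761)
Q = 7507/716 (Q = 8 - (18 + 1761)/(-117 - 599) = 8 - 1779/(-716) = 8 - 1779*(-1)/716 = 8 - 1*(-1779/716) = 8 + 1779/716 = 7507/716 ≈ 10.485)
((Q - B(-2, 24)) + p(25)) - 3110 = ((7507/716 - 1*16) + (13 - 1*25)) - 3110 = ((7507/716 - 16) + (13 - 25)) - 3110 = (-3949/716 - 12) - 3110 = -12541/716 - 3110 = -2239301/716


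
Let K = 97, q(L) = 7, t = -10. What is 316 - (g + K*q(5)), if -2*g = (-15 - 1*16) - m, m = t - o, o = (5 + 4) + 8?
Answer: -365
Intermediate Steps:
o = 17 (o = 9 + 8 = 17)
m = -27 (m = -10 - 1*17 = -10 - 17 = -27)
g = 2 (g = -((-15 - 1*16) - 1*(-27))/2 = -((-15 - 16) + 27)/2 = -(-31 + 27)/2 = -1/2*(-4) = 2)
316 - (g + K*q(5)) = 316 - (2 + 97*7) = 316 - (2 + 679) = 316 - 1*681 = 316 - 681 = -365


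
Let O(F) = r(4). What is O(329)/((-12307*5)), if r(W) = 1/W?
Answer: -1/246140 ≈ -4.0627e-6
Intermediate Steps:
O(F) = ¼ (O(F) = 1/4 = ¼)
O(329)/((-12307*5)) = 1/(4*((-12307*5))) = (¼)/(-61535) = (¼)*(-1/61535) = -1/246140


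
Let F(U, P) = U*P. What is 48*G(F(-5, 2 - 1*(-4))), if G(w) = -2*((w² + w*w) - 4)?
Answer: -172416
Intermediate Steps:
F(U, P) = P*U
G(w) = 8 - 4*w² (G(w) = -2*((w² + w²) - 4) = -2*(2*w² - 4) = -2*(-4 + 2*w²) = 8 - 4*w²)
48*G(F(-5, 2 - 1*(-4))) = 48*(8 - 4*25*(2 - 1*(-4))²) = 48*(8 - 4*25*(2 + 4)²) = 48*(8 - 4*(6*(-5))²) = 48*(8 - 4*(-30)²) = 48*(8 - 4*900) = 48*(8 - 3600) = 48*(-3592) = -172416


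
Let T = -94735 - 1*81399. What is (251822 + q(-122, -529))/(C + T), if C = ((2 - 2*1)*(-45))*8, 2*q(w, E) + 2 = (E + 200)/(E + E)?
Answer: -532853565/372699544 ≈ -1.4297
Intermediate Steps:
T = -176134 (T = -94735 - 81399 = -176134)
q(w, E) = -1 + (200 + E)/(4*E) (q(w, E) = -1 + ((E + 200)/(E + E))/2 = -1 + ((200 + E)/((2*E)))/2 = -1 + ((200 + E)*(1/(2*E)))/2 = -1 + ((200 + E)/(2*E))/2 = -1 + (200 + E)/(4*E))
C = 0 (C = ((2 - 2)*(-45))*8 = (0*(-45))*8 = 0*8 = 0)
(251822 + q(-122, -529))/(C + T) = (251822 + (-3/4 + 50/(-529)))/(0 - 176134) = (251822 + (-3/4 + 50*(-1/529)))/(-176134) = (251822 + (-3/4 - 50/529))*(-1/176134) = (251822 - 1787/2116)*(-1/176134) = (532853565/2116)*(-1/176134) = -532853565/372699544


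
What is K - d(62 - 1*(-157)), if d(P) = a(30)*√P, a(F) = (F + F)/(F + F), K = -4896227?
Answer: -4896227 - √219 ≈ -4.8962e+6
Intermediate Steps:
a(F) = 1 (a(F) = (2*F)/((2*F)) = (2*F)*(1/(2*F)) = 1)
d(P) = √P (d(P) = 1*√P = √P)
K - d(62 - 1*(-157)) = -4896227 - √(62 - 1*(-157)) = -4896227 - √(62 + 157) = -4896227 - √219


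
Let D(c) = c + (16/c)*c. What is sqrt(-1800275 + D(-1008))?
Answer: I*sqrt(1801267) ≈ 1342.1*I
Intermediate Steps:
D(c) = 16 + c (D(c) = c + 16 = 16 + c)
sqrt(-1800275 + D(-1008)) = sqrt(-1800275 + (16 - 1008)) = sqrt(-1800275 - 992) = sqrt(-1801267) = I*sqrt(1801267)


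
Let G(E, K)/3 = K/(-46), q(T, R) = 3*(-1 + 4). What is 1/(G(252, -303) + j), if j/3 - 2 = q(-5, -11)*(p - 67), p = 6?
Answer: -46/74577 ≈ -0.00061681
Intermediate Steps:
q(T, R) = 9 (q(T, R) = 3*3 = 9)
G(E, K) = -3*K/46 (G(E, K) = 3*(K/(-46)) = 3*(K*(-1/46)) = 3*(-K/46) = -3*K/46)
j = -1641 (j = 6 + 3*(9*(6 - 67)) = 6 + 3*(9*(-61)) = 6 + 3*(-549) = 6 - 1647 = -1641)
1/(G(252, -303) + j) = 1/(-3/46*(-303) - 1641) = 1/(909/46 - 1641) = 1/(-74577/46) = -46/74577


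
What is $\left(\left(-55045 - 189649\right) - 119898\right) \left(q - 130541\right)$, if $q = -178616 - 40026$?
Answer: $127309328336$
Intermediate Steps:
$q = -218642$
$\left(\left(-55045 - 189649\right) - 119898\right) \left(q - 130541\right) = \left(\left(-55045 - 189649\right) - 119898\right) \left(-218642 - 130541\right) = \left(\left(-55045 - 189649\right) - 119898\right) \left(-349183\right) = \left(-244694 - 119898\right) \left(-349183\right) = \left(-364592\right) \left(-349183\right) = 127309328336$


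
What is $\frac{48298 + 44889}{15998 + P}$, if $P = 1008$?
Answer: $\frac{93187}{17006} \approx 5.4797$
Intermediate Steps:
$\frac{48298 + 44889}{15998 + P} = \frac{48298 + 44889}{15998 + 1008} = \frac{93187}{17006}$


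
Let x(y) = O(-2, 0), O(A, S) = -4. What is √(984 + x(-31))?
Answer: 14*√5 ≈ 31.305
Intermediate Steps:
x(y) = -4
√(984 + x(-31)) = √(984 - 4) = √980 = 14*√5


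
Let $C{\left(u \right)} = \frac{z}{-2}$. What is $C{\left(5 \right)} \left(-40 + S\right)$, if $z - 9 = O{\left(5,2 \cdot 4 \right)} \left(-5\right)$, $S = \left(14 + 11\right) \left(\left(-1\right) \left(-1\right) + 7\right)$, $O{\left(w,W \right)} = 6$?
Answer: $1680$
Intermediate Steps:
$S = 200$ ($S = 25 \left(1 + 7\right) = 25 \cdot 8 = 200$)
$z = -21$ ($z = 9 + 6 \left(-5\right) = 9 - 30 = -21$)
$C{\left(u \right)} = \frac{21}{2}$ ($C{\left(u \right)} = - \frac{21}{-2} = \left(-21\right) \left(- \frac{1}{2}\right) = \frac{21}{2}$)
$C{\left(5 \right)} \left(-40 + S\right) = \frac{21 \left(-40 + 200\right)}{2} = \frac{21}{2} \cdot 160 = 1680$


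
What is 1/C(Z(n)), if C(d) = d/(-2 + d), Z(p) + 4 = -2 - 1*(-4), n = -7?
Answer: 2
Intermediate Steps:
Z(p) = -2 (Z(p) = -4 + (-2 - 1*(-4)) = -4 + (-2 + 4) = -4 + 2 = -2)
1/C(Z(n)) = 1/(-2/(-2 - 2)) = 1/(-2/(-4)) = 1/(-2*(-1/4)) = 1/(1/2) = 2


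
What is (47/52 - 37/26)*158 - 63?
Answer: -3771/26 ≈ -145.04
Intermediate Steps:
(47/52 - 37/26)*158 - 63 = -27/52*158 - 63 = -2133/26 - 63 = -3771/26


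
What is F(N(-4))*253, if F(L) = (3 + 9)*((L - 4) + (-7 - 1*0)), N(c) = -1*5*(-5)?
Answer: 42504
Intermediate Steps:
N(c) = 25 (N(c) = -5*(-5) = 25)
F(L) = -132 + 12*L (F(L) = 12*((-4 + L) + (-7 + 0)) = 12*((-4 + L) - 7) = 12*(-11 + L) = -132 + 12*L)
F(N(-4))*253 = (-132 + 12*25)*253 = (-132 + 300)*253 = 168*253 = 42504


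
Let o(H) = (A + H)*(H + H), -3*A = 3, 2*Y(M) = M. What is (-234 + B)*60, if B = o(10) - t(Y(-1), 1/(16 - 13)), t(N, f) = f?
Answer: -3260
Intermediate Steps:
Y(M) = M/2
A = -1 (A = -1/3*3 = -1)
o(H) = 2*H*(-1 + H) (o(H) = (-1 + H)*(H + H) = (-1 + H)*(2*H) = 2*H*(-1 + H))
B = 539/3 (B = 2*10*(-1 + 10) - 1/(16 - 13) = 2*10*9 - 1/3 = 180 - 1*1/3 = 180 - 1/3 = 539/3 ≈ 179.67)
(-234 + B)*60 = (-234 + 539/3)*60 = -163/3*60 = -3260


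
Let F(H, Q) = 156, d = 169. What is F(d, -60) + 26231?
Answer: 26387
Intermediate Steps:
F(d, -60) + 26231 = 156 + 26231 = 26387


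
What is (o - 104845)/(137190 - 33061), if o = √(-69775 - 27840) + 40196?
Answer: -64649/104129 + I*√97615/104129 ≈ -0.62086 + 0.0030005*I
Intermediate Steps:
o = 40196 + I*√97615 (o = √(-97615) + 40196 = I*√97615 + 40196 = 40196 + I*√97615 ≈ 40196.0 + 312.43*I)
(o - 104845)/(137190 - 33061) = ((40196 + I*√97615) - 104845)/(137190 - 33061) = (-64649 + I*√97615)/104129 = (-64649 + I*√97615)*(1/104129) = -64649/104129 + I*√97615/104129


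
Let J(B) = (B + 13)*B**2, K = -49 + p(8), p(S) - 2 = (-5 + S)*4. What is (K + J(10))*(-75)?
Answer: -169875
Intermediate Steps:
p(S) = -18 + 4*S (p(S) = 2 + (-5 + S)*4 = 2 + (-20 + 4*S) = -18 + 4*S)
K = -35 (K = -49 + (-18 + 4*8) = -49 + (-18 + 32) = -49 + 14 = -35)
J(B) = B**2*(13 + B) (J(B) = (13 + B)*B**2 = B**2*(13 + B))
(K + J(10))*(-75) = (-35 + 10**2*(13 + 10))*(-75) = (-35 + 100*23)*(-75) = (-35 + 2300)*(-75) = 2265*(-75) = -169875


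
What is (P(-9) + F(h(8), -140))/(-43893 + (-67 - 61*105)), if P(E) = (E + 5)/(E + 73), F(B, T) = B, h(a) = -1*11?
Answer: 177/805840 ≈ 0.00021965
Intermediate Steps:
h(a) = -11
P(E) = (5 + E)/(73 + E)
(P(-9) + F(h(8), -140))/(-43893 + (-67 - 61*105)) = ((5 - 9)/(73 - 9) - 11)/(-43893 + (-67 - 61*105)) = (-4/64 - 11)/(-43893 + (-67 - 6405)) = ((1/64)*(-4) - 11)/(-43893 - 6472) = (-1/16 - 11)/(-50365) = -177/16*(-1/50365) = 177/805840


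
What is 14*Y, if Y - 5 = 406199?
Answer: 5686856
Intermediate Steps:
Y = 406204 (Y = 5 + 406199 = 406204)
14*Y = 14*406204 = 5686856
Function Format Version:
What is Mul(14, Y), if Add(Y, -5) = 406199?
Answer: 5686856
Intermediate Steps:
Y = 406204 (Y = Add(5, 406199) = 406204)
Mul(14, Y) = Mul(14, 406204) = 5686856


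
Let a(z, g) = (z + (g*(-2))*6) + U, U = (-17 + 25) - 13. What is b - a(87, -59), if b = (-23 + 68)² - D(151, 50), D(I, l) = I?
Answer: 1084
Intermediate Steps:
U = -5 (U = 8 - 13 = -5)
b = 1874 (b = (-23 + 68)² - 1*151 = 45² - 151 = 2025 - 151 = 1874)
a(z, g) = -5 + z - 12*g (a(z, g) = (z + (g*(-2))*6) - 5 = (z - 2*g*6) - 5 = (z - 12*g) - 5 = -5 + z - 12*g)
b - a(87, -59) = 1874 - (-5 + 87 - 12*(-59)) = 1874 - (-5 + 87 + 708) = 1874 - 1*790 = 1874 - 790 = 1084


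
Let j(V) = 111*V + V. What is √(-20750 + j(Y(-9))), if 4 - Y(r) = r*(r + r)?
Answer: I*√38446 ≈ 196.08*I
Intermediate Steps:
Y(r) = 4 - 2*r² (Y(r) = 4 - r*(r + r) = 4 - r*2*r = 4 - 2*r²)
j(V) = 112*V
√(-20750 + j(Y(-9))) = √(-20750 + 112*(4 - 2*(-9)²)) = √(-20750 + 112*(4 - 2*81)) = √(-20750 + 112*(4 - 162)) = √(-20750 + 112*(-158)) = √(-20750 - 17696) = √(-38446) = I*√38446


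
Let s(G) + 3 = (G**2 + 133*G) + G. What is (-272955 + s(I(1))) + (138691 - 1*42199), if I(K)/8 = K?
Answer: -175330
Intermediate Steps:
I(K) = 8*K
s(G) = -3 + G**2 + 134*G (s(G) = -3 + ((G**2 + 133*G) + G) = -3 + (G**2 + 134*G) = -3 + G**2 + 134*G)
(-272955 + s(I(1))) + (138691 - 1*42199) = (-272955 + (-3 + (8*1)**2 + 134*(8*1))) + (138691 - 1*42199) = (-272955 + (-3 + 8**2 + 134*8)) + (138691 - 42199) = (-272955 + (-3 + 64 + 1072)) + 96492 = (-272955 + 1133) + 96492 = -271822 + 96492 = -175330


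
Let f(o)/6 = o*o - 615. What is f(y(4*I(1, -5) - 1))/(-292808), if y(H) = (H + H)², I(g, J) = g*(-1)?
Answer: -28155/146404 ≈ -0.19231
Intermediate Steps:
I(g, J) = -g
y(H) = 4*H² (y(H) = (2*H)² = 4*H²)
f(o) = -3690 + 6*o² (f(o) = 6*(o*o - 615) = 6*(o² - 615) = 6*(-615 + o²) = -3690 + 6*o²)
f(y(4*I(1, -5) - 1))/(-292808) = (-3690 + 6*(4*(4*(-1*1) - 1)²)²)/(-292808) = (-3690 + 6*(4*(4*(-1) - 1)²)²)*(-1/292808) = (-3690 + 6*(4*(-4 - 1)²)²)*(-1/292808) = (-3690 + 6*(4*(-5)²)²)*(-1/292808) = (-3690 + 6*(4*25)²)*(-1/292808) = (-3690 + 6*100²)*(-1/292808) = (-3690 + 6*10000)*(-1/292808) = (-3690 + 60000)*(-1/292808) = 56310*(-1/292808) = -28155/146404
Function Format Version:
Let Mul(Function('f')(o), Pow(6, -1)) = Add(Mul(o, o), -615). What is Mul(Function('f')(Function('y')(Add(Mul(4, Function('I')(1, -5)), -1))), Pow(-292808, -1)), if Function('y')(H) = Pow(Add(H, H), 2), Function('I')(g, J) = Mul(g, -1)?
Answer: Rational(-28155, 146404) ≈ -0.19231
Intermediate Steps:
Function('I')(g, J) = Mul(-1, g)
Function('y')(H) = Mul(4, Pow(H, 2)) (Function('y')(H) = Pow(Mul(2, H), 2) = Mul(4, Pow(H, 2)))
Function('f')(o) = Add(-3690, Mul(6, Pow(o, 2))) (Function('f')(o) = Mul(6, Add(Mul(o, o), -615)) = Mul(6, Add(Pow(o, 2), -615)) = Mul(6, Add(-615, Pow(o, 2))) = Add(-3690, Mul(6, Pow(o, 2))))
Mul(Function('f')(Function('y')(Add(Mul(4, Function('I')(1, -5)), -1))), Pow(-292808, -1)) = Mul(Add(-3690, Mul(6, Pow(Mul(4, Pow(Add(Mul(4, Mul(-1, 1)), -1), 2)), 2))), Pow(-292808, -1)) = Mul(Add(-3690, Mul(6, Pow(Mul(4, Pow(Add(Mul(4, -1), -1), 2)), 2))), Rational(-1, 292808)) = Mul(Add(-3690, Mul(6, Pow(Mul(4, Pow(Add(-4, -1), 2)), 2))), Rational(-1, 292808)) = Mul(Add(-3690, Mul(6, Pow(Mul(4, Pow(-5, 2)), 2))), Rational(-1, 292808)) = Mul(Add(-3690, Mul(6, Pow(Mul(4, 25), 2))), Rational(-1, 292808)) = Mul(Add(-3690, Mul(6, Pow(100, 2))), Rational(-1, 292808)) = Mul(Add(-3690, Mul(6, 10000)), Rational(-1, 292808)) = Mul(Add(-3690, 60000), Rational(-1, 292808)) = Mul(56310, Rational(-1, 292808)) = Rational(-28155, 146404)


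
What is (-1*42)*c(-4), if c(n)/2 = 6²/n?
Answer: 756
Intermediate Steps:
c(n) = 72/n (c(n) = 2*(6²/n) = 2*(36/n) = 72/n)
(-1*42)*c(-4) = (-1*42)*(72/(-4)) = -3024*(-1)/4 = -42*(-18) = 756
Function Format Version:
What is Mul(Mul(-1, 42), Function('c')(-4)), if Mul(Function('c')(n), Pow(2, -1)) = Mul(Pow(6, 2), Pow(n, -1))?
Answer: 756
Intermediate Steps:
Function('c')(n) = Mul(72, Pow(n, -1)) (Function('c')(n) = Mul(2, Mul(Pow(6, 2), Pow(n, -1))) = Mul(2, Mul(36, Pow(n, -1))) = Mul(72, Pow(n, -1)))
Mul(Mul(-1, 42), Function('c')(-4)) = Mul(Mul(-1, 42), Mul(72, Pow(-4, -1))) = Mul(-42, Mul(72, Rational(-1, 4))) = Mul(-42, -18) = 756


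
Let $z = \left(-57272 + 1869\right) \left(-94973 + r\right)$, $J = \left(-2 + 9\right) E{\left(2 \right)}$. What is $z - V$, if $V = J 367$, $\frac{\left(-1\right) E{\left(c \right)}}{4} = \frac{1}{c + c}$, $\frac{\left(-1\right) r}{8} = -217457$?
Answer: $-91120369680$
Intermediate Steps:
$r = 1739656$ ($r = \left(-8\right) \left(-217457\right) = 1739656$)
$E{\left(c \right)} = - \frac{2}{c}$ ($E{\left(c \right)} = - \frac{4}{c + c} = - \frac{4}{2 c} = - 4 \frac{1}{2 c} = - \frac{2}{c}$)
$J = -7$ ($J = \left(-2 + 9\right) \left(- \frac{2}{2}\right) = 7 \left(\left(-2\right) \frac{1}{2}\right) = 7 \left(-1\right) = -7$)
$z = -91120372249$ ($z = \left(-57272 + 1869\right) \left(-94973 + 1739656\right) = \left(-55403\right) 1644683 = -91120372249$)
$V = -2569$ ($V = \left(-7\right) 367 = -2569$)
$z - V = -91120372249 - -2569 = -91120372249 + 2569 = -91120369680$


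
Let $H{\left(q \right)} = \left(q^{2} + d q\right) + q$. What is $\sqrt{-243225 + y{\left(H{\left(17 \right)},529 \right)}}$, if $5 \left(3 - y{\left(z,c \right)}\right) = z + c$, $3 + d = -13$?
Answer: $\frac{i \sqrt{6083365}}{5} \approx 493.29 i$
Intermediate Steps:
$d = -16$ ($d = -3 - 13 = -16$)
$H{\left(q \right)} = q^{2} - 15 q$ ($H{\left(q \right)} = \left(q^{2} - 16 q\right) + q = q^{2} - 15 q$)
$y{\left(z,c \right)} = 3 - \frac{c}{5} - \frac{z}{5}$ ($y{\left(z,c \right)} = 3 - \frac{z + c}{5} = 3 - \frac{c + z}{5} = 3 - \left(\frac{c}{5} + \frac{z}{5}\right) = 3 - \frac{c}{5} - \frac{z}{5}$)
$\sqrt{-243225 + y{\left(H{\left(17 \right)},529 \right)}} = \sqrt{-243225 - \left(\frac{514}{5} + \frac{1}{5} \cdot 17 \left(-15 + 17\right)\right)} = \sqrt{-243225 - \left(\frac{514}{5} + \frac{1}{5} \cdot 17 \cdot 2\right)} = \sqrt{-243225 - \frac{548}{5}} = \sqrt{- \frac{1216673}{5}} = \frac{i \sqrt{6083365}}{5}$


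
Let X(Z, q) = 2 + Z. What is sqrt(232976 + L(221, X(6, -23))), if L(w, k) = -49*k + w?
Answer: sqrt(232805) ≈ 482.50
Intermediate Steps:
L(w, k) = w - 49*k
sqrt(232976 + L(221, X(6, -23))) = sqrt(232976 + (221 - 49*(2 + 6))) = sqrt(232976 + (221 - 49*8)) = sqrt(232976 + (221 - 392)) = sqrt(232976 - 171) = sqrt(232805)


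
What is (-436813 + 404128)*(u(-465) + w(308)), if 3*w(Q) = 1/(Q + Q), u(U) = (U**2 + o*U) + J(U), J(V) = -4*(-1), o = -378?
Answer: -7892492196935/616 ≈ -1.2812e+10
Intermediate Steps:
J(V) = 4
u(U) = 4 + U**2 - 378*U (u(U) = (U**2 - 378*U) + 4 = 4 + U**2 - 378*U)
w(Q) = 1/(6*Q) (w(Q) = 1/(3*(Q + Q)) = 1/(3*((2*Q))) = (1/(2*Q))/3 = 1/(6*Q))
(-436813 + 404128)*(u(-465) + w(308)) = (-436813 + 404128)*((4 + (-465)**2 - 378*(-465)) + (1/6)/308) = -32685*((4 + 216225 + 175770) + (1/6)*(1/308)) = -32685*(391999 + 1/1848) = -32685*724414153/1848 = -7892492196935/616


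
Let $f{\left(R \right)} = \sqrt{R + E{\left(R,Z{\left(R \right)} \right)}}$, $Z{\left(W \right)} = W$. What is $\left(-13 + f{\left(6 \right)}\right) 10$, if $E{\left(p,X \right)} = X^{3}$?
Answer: $-130 + 10 \sqrt{222} \approx 18.997$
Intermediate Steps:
$f{\left(R \right)} = \sqrt{R + R^{3}}$
$\left(-13 + f{\left(6 \right)}\right) 10 = \left(-13 + \sqrt{6 + 6^{3}}\right) 10 = \left(-13 + \sqrt{6 + 216}\right) 10 = \left(-13 + \sqrt{222}\right) 10 = -130 + 10 \sqrt{222}$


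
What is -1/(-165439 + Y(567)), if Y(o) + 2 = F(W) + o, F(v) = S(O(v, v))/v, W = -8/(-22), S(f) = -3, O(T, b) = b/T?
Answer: 4/659529 ≈ 6.0649e-6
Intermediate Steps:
W = 4/11 (W = -8*(-1/22) = 4/11 ≈ 0.36364)
F(v) = -3/v
Y(o) = -41/4 + o (Y(o) = -2 + (-3/4/11 + o) = -2 + (-3*11/4 + o) = -2 + (-33/4 + o) = -41/4 + o)
-1/(-165439 + Y(567)) = -1/(-165439 + (-41/4 + 567)) = -1/(-165439 + 2227/4) = -1/(-659529/4) = -1*(-4/659529) = 4/659529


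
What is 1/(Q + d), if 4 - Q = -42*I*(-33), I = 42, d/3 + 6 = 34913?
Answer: 1/46513 ≈ 2.1499e-5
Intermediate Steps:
d = 104721 (d = -18 + 3*34913 = -18 + 104739 = 104721)
Q = -58208 (Q = 4 - (-42*42)*(-33) = 4 - (-1764)*(-33) = 4 - 1*58212 = 4 - 58212 = -58208)
1/(Q + d) = 1/(-58208 + 104721) = 1/46513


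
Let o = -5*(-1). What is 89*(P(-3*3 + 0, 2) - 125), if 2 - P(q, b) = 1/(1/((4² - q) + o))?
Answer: -13617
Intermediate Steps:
o = 5
P(q, b) = -19 + q (P(q, b) = 2 - 1/(1/((4² - q) + 5)) = 2 - 1/(1/((16 - q) + 5)) = 2 - 1/(1/(21 - q)) = 2 - (21 - q) = 2 + (-21 + q) = -19 + q)
89*(P(-3*3 + 0, 2) - 125) = 89*((-19 + (-3*3 + 0)) - 125) = 89*((-19 + (-9 + 0)) - 125) = 89*((-19 - 9) - 125) = 89*(-28 - 125) = 89*(-153) = -13617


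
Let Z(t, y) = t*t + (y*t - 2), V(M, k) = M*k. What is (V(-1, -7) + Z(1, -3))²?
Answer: 9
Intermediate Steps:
Z(t, y) = -2 + t² + t*y (Z(t, y) = t² + (t*y - 2) = t² + (-2 + t*y) = -2 + t² + t*y)
(V(-1, -7) + Z(1, -3))² = (-1*(-7) + (-2 + 1² + 1*(-3)))² = (7 + (-2 + 1 - 3))² = (7 - 4)² = 3² = 9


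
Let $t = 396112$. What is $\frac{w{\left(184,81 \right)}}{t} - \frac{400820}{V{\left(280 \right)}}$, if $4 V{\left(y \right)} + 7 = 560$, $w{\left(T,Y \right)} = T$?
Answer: $- \frac{11340684743}{3911606} \approx -2899.2$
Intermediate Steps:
$V{\left(y \right)} = \frac{553}{4}$ ($V{\left(y \right)} = - \frac{7}{4} + \frac{1}{4} \cdot 560 = - \frac{7}{4} + 140 = \frac{553}{4}$)
$\frac{w{\left(184,81 \right)}}{t} - \frac{400820}{V{\left(280 \right)}} = \frac{184}{396112} - \frac{400820}{\frac{553}{4}} = 184 \cdot \frac{1}{396112} - \frac{229040}{79} = \frac{23}{49514} - \frac{229040}{79} = - \frac{11340684743}{3911606}$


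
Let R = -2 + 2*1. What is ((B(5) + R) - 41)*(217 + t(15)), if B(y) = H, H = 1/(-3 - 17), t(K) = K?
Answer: -47618/5 ≈ -9523.6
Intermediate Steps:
R = 0 (R = -2 + 2 = 0)
H = -1/20 (H = 1/(-20) = -1/20 ≈ -0.050000)
B(y) = -1/20
((B(5) + R) - 41)*(217 + t(15)) = ((-1/20 + 0) - 41)*(217 + 15) = (-1/20 - 41)*232 = -821/20*232 = -47618/5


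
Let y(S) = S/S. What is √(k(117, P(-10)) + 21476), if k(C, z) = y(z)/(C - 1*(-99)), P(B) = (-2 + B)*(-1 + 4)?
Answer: √27832902/36 ≈ 146.55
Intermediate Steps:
y(S) = 1
P(B) = -6 + 3*B (P(B) = (-2 + B)*3 = -6 + 3*B)
k(C, z) = 1/(99 + C) (k(C, z) = 1/(C - 1*(-99)) = 1/(C + 99) = 1/(99 + C))
√(k(117, P(-10)) + 21476) = √(1/(99 + 117) + 21476) = √(1/216 + 21476) = √(4638817/216) = √27832902/36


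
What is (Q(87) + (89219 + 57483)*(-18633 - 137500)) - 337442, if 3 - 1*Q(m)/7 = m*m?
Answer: -22905413770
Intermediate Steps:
Q(m) = 21 - 7*m**2 (Q(m) = 21 - 7*m*m = 21 - 7*m**2)
(Q(87) + (89219 + 57483)*(-18633 - 137500)) - 337442 = ((21 - 7*87**2) + (89219 + 57483)*(-18633 - 137500)) - 337442 = ((21 - 7*7569) + 146702*(-156133)) - 337442 = ((21 - 52983) - 22905023366) - 337442 = (-52962 - 22905023366) - 337442 = -22905076328 - 337442 = -22905413770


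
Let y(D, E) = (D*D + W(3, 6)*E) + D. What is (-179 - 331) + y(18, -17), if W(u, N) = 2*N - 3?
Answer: -321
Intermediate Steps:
W(u, N) = -3 + 2*N
y(D, E) = D + D² + 9*E (y(D, E) = (D*D + (-3 + 2*6)*E) + D = (D² + (-3 + 12)*E) + D = (D² + 9*E) + D = D + D² + 9*E)
(-179 - 331) + y(18, -17) = (-179 - 331) + (18 + 18² + 9*(-17)) = -510 + (18 + 324 - 153) = -510 + 189 = -321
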